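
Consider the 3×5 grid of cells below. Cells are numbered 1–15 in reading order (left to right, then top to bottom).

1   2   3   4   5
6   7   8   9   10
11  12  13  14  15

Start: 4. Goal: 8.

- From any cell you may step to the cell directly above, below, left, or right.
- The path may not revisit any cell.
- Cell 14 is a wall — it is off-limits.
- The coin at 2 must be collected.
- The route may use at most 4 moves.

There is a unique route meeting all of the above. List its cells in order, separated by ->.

The 4-move cap with required stops at 2 leaves no slack for detours.
Route from 4: left 2 to 2, down 1 to 7, right 1 to 8 — 4 moves in all.
Check: all required cells visited; 4 ≤ 4 moves.

4 -> 3 -> 2 -> 7 -> 8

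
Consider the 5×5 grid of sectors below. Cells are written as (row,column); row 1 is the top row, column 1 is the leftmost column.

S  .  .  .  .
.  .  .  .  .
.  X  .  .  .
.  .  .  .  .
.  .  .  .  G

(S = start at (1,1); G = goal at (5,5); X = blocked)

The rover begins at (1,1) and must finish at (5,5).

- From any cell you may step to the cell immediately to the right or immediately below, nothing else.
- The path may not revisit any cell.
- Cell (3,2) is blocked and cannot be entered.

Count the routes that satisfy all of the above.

A right/down-only route from (1,1) to (5,5) makes exactly 4 down-moves and 4 right-moves in some order.
With no other constraints that would be C(8,4) = 70 routes.
Subtract routes through each blocked cell (inclusion–exclusion for overlaps): − through (3,2): 30 → 40.
That gives 40 routes.

40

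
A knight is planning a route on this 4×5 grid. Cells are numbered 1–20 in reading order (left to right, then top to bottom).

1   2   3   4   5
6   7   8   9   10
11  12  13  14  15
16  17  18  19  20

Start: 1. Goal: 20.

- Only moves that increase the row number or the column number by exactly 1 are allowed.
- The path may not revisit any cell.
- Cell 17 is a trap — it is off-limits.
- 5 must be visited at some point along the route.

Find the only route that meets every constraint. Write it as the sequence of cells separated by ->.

Moves only go right or down, so the column and row indices never decrease.
Route from 1: 4× right (reaching 5), 3× down (reaching 20) — 7 moves in all.
Check: all required cells visited.

1 -> 2 -> 3 -> 4 -> 5 -> 10 -> 15 -> 20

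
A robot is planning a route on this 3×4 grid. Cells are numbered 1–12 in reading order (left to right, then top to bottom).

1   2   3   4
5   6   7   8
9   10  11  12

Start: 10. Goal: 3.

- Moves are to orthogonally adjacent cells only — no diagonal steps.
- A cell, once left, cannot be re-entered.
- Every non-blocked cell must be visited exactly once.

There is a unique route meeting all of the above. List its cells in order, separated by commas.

10, 9, 5, 1, 2, 6, 7, 11, 12, 8, 4, 3

Need to visit all 12 open cells exactly once, starting at 10 and ending at 3.
Cell 1 has only two open neighbours (5 and 2), so the path must pass straight through it: one of those is the cell it's entered from and the other is where it exits.
Route from 10: left to 9, 2× up (reaching 1), right to 2, down to 6, right to 7, down to 11, right to 12, 2× up (reaching 4), left to 3 — 11 moves in all.
Check: all 12 open cells covered.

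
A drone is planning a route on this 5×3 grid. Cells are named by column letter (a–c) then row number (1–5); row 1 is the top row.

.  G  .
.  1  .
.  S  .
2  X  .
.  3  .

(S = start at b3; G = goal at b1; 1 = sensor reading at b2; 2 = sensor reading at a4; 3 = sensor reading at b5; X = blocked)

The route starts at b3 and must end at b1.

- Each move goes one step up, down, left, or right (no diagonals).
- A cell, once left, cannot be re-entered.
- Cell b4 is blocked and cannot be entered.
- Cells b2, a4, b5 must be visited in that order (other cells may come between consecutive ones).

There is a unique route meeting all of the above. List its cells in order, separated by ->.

b3 -> b2 -> a2 -> a3 -> a4 -> a5 -> b5 -> c5 -> c4 -> c3 -> c2 -> c1 -> b1

The waypoints must appear in the order b2, a4, b5, with no cell reused.
Route from b3: up to b2, left to a2, 3× down (reaching a5), 2× right (reaching c5), 4× up (reaching c1), left to b1 — 12 moves in all.
Check: order respected (1 at step 1, 2 at step 4, 3 at step 6).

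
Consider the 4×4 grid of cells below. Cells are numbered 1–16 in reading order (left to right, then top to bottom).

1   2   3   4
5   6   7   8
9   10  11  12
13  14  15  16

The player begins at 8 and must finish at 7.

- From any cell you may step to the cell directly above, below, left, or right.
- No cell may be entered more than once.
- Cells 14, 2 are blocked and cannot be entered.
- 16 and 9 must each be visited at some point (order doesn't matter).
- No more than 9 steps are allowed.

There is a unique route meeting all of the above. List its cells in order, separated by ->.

8 -> 12 -> 16 -> 15 -> 11 -> 10 -> 9 -> 5 -> 6 -> 7

The budget equals the shortest possible length, so every move has to be on a shortest route through the required cells.
Route from 8: down 2 to 16, left 1 to 15, up 1 to 11, left 2 to 9, up 1 to 5, right 2 to 7 — 9 moves in all.
Check: all required cells visited; 9 ≤ 9 moves.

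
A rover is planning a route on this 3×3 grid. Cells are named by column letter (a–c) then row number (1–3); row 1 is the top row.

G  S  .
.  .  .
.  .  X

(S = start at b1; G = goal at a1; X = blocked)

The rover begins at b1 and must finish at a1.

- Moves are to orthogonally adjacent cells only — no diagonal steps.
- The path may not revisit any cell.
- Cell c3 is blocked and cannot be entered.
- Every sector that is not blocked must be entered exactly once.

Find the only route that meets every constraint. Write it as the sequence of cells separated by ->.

b1 -> c1 -> c2 -> b2 -> b3 -> a3 -> a2 -> a1

Need to visit all 8 open cells exactly once, starting at b1 and ending at a1.
Route from b1: right to c1, down to c2, left to b2, down to b3, left to a3, 2× up (reaching a1) — 7 moves in all.
Check: all 8 open cells covered.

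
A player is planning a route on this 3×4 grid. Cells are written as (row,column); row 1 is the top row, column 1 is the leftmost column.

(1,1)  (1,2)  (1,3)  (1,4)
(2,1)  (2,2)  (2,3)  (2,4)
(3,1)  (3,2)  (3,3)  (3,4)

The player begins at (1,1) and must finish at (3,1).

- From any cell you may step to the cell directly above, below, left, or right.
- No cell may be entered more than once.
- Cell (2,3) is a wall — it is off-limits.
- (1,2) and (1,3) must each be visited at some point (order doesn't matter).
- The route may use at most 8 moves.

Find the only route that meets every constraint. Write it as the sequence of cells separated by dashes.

Any route must reach (1,2) and (1,3) and still end at (3,1) within 8 moves, so the order of the required stops is forced.
Route from (1,1): 3× right (reaching (1,4)), 2× down (reaching (3,4)), 3× left (reaching (3,1)) — 8 moves in all.
Check: all required cells visited; 8 ≤ 8 moves.

(1,1) - (1,2) - (1,3) - (1,4) - (2,4) - (3,4) - (3,3) - (3,2) - (3,1)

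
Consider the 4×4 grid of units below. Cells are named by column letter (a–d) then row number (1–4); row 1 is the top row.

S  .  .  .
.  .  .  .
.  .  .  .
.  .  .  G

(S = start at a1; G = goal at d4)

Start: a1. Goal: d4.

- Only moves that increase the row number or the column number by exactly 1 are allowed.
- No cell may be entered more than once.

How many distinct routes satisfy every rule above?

A right/down-only route from a1 to d4 makes exactly 3 down-moves and 3 right-moves in some order.
With no other constraints that would be C(6,3) = 20 routes.
That gives 20 routes.

20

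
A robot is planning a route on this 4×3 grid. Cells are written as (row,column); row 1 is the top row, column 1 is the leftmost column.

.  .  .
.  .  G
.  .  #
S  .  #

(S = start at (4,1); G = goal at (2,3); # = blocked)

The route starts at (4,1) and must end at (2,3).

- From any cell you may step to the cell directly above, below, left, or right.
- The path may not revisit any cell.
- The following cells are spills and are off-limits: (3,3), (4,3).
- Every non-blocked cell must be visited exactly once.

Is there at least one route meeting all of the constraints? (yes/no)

Colour the cells like a checkerboard: each orthogonal step flips colour, so a Hamiltonian route alternates colours. Here there are 5 cells of one colour and 5 of the other, with start on the same colour as the goal — the counts and endpoints can't be arranged into an alternating sequence of length 10, so no Hamiltonian route exists.

no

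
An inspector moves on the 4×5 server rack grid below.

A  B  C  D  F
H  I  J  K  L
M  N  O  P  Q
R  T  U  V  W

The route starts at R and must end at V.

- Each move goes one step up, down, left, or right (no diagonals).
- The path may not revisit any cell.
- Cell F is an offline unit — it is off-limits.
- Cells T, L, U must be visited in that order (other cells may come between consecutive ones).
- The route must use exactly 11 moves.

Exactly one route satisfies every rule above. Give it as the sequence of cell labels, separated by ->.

The waypoints must appear in the order T, L, U, with no cell reused.
Route from R: right to T, 2× up (reaching I), 3× right (reaching L), down to Q, 2× left (reaching O), down to U, right to V — 11 moves in all.
Check: order respected (T at step 1, L at step 6, U at step 10); 11 moves as required.

R -> T -> N -> I -> J -> K -> L -> Q -> P -> O -> U -> V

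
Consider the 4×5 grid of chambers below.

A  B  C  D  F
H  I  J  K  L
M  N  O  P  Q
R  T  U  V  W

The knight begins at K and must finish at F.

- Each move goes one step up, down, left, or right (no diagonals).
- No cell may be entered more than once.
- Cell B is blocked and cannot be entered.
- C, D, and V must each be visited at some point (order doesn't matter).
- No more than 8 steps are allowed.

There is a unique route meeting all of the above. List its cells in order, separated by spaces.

The 8-move cap with required stops at C, D, V leaves no slack for detours.
Route from K: 2× down (reaching V), left to U, 3× up (reaching C), 2× right (reaching F) — 8 moves in all.
Check: all required cells visited; 8 ≤ 8 moves.

K P V U O J C D F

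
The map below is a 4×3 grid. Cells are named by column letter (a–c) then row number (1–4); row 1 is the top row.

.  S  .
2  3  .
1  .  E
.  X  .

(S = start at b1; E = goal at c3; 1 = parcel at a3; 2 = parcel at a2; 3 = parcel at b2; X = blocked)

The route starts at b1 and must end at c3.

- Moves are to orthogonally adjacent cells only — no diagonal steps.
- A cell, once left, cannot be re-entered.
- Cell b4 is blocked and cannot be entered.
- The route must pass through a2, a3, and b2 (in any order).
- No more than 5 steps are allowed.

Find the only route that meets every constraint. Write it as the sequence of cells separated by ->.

b1 -> b2 -> a2 -> a3 -> b3 -> c3

Any route must reach a2, a3, and b2 and still end at c3 within 5 moves, so the order of the required stops is forced.
Route from b1: down 1 to b2, left 1 to a2, down 1 to a3, right 2 to c3 — 5 moves in all.
Check: all required cells visited; 5 ≤ 5 moves.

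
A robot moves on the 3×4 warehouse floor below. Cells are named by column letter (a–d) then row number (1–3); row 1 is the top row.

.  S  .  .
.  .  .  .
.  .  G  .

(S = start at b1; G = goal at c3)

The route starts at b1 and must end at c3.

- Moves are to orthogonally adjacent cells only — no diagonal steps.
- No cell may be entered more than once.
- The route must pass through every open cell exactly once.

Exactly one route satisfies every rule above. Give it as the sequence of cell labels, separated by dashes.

b1 - a1 - a2 - a3 - b3 - b2 - c2 - c1 - d1 - d2 - d3 - c3

Need to visit all 12 open cells exactly once, starting at b1 and ending at c3.
Cell a3 has only two open neighbours (a2 and b3), so the path must pass straight through it: one of those is the cell it's entered from and the other is where it exits.
Route from b1: left 1 to a1, down 2 to a3, right 1 to b3, up 1 to b2, right 1 to c2, up 1 to c1, right 1 to d1, down 2 to d3, left 1 to c3 — 11 moves in all.
Check: all 12 open cells covered.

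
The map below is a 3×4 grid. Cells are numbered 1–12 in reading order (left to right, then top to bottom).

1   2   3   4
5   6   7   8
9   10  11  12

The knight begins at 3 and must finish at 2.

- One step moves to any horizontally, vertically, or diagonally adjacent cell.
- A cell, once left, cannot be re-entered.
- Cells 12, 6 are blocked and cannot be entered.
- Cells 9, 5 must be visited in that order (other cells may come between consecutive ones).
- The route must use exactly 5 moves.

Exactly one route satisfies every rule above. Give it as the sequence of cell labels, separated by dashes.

The waypoints must appear in the order 9, 5, with no cell reused.
Route from 3: down 1 to 7, down-left 1 to 10, left 1 to 9, up 1 to 5, up-right 1 to 2 — 5 moves in all.
Check: order respected (9 at step 3, 5 at step 4); 5 moves as required.

3 - 7 - 10 - 9 - 5 - 2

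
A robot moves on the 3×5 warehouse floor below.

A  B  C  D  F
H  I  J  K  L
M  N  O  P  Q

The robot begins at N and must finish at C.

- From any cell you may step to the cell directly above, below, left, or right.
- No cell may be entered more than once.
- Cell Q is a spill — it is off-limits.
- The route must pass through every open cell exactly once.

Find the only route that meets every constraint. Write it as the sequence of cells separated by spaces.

N M H A B I J O P K L F D C

Need to visit all 14 open cells exactly once, starting at N and ending at C.
Cell L has only two open neighbours (F and K), so the path must pass straight through it: one of those is the cell it's entered from and the other is where it exits.
Route from N: left to M, 2× up (reaching A), right to B, down to I, right to J, down to O, right to P, up to K, right to L, up to F, 2× left (reaching C) — 13 moves in all.
Check: all 14 open cells covered.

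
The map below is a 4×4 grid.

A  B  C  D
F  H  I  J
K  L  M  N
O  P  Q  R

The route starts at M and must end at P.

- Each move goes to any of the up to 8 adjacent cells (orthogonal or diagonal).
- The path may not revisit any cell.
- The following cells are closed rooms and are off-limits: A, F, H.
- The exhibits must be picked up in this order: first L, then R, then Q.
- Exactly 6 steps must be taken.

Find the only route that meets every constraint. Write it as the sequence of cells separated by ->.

M -> L -> I -> N -> R -> Q -> P

The waypoints must appear in the order L, R, Q, with no cell reused.
Route from M: left to L, up-right to I, down-right to N, down to R, 2× left (reaching P) — 6 moves in all.
Check: order respected (L at step 1, R at step 4, Q at step 5); 6 moves as required.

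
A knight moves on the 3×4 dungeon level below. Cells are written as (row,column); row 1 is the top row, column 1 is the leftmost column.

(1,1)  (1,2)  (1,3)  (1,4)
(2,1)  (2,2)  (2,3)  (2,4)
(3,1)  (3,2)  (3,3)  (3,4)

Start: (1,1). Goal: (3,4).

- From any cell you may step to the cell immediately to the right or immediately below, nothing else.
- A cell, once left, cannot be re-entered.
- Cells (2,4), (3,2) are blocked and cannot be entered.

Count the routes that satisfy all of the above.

3

A right/down-only route from (1,1) to (3,4) makes exactly 2 down-moves and 3 right-moves in some order.
With no other constraints that would be C(5,2) = 10 routes.
Subtract routes through each blocked cell (inclusion–exclusion for overlaps): − through (2,4): 4 − through (3,2): 3 → 3.
That gives 3 routes.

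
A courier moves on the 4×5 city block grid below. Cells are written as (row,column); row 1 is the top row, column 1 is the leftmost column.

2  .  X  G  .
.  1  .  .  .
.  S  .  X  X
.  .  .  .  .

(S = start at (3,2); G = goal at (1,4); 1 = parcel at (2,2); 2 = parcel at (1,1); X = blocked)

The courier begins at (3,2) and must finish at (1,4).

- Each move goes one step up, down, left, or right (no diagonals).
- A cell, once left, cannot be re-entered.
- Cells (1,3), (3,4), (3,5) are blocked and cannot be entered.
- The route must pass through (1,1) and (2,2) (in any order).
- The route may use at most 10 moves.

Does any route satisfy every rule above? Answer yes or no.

yes

One route that works: (3,2) → (3,1) → (2,1) → (1,1) → (1,2) → (2,2) → (2,3) → (2,4) → (1,4).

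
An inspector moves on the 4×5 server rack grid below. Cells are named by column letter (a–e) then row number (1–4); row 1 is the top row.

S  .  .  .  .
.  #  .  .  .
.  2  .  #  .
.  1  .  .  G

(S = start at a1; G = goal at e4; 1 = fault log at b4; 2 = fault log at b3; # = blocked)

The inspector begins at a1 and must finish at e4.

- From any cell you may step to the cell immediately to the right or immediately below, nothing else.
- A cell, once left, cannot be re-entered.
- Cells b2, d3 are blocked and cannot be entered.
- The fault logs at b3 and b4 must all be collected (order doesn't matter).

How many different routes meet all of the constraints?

1

A right/down-only route from a1 to e4 makes exactly 3 down-moves and 4 right-moves in some order.
With no other constraints that would be C(7,3) = 35 routes.
A monotone route can only reach the required cells in the order b3, b4, so split there and multiply the segment counts (each segment already excludes blocked cells): a1→b3: 1; b3→b4: 1; b4→e4: 1; product = 1.
That gives 1 route.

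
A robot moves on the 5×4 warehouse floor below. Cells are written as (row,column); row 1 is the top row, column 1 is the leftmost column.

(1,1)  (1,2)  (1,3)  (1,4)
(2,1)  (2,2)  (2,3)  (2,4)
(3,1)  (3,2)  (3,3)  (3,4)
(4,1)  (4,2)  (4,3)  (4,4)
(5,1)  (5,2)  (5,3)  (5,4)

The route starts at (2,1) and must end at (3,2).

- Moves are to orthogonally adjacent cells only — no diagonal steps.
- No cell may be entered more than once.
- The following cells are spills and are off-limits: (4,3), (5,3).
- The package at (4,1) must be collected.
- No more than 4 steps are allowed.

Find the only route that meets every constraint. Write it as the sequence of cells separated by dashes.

Any route must reach (4,1) and still end at (3,2) within 4 moves, so the order of the required stops is forced.
Route from (2,1): 2× down (reaching (4,1)), right to (4,2), up to (3,2) — 4 moves in all.
Check: all required cells visited; 4 ≤ 4 moves.

(2,1) - (3,1) - (4,1) - (4,2) - (3,2)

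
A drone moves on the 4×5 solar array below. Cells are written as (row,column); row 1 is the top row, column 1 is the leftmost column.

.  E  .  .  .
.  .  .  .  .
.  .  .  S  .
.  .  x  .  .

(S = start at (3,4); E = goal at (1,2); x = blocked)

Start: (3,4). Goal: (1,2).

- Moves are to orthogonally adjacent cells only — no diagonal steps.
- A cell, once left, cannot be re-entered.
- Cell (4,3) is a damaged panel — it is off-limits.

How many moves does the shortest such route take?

The Manhattan distance from (3,4) to (1,2) is |3−1| + |4−2| = 4, so at least 4 moves are needed.
A route of 4 moves achieves this: (3,4) → (2,4) → (1,4) → (1,3) → (1,2).
Since 4 matches the lower bound, it is optimal.

4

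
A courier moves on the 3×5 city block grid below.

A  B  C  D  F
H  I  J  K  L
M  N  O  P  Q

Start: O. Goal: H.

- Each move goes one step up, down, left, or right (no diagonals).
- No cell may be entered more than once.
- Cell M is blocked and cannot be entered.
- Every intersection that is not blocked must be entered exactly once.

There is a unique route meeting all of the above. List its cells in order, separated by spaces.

Need to visit all 14 open cells exactly once, starting at O and ending at H.
Cell A has only two open neighbours (H and B), so the path must pass straight through it: one of those is the cell it's entered from and the other is where it exits.
Route from O: left 1 to N, up 1 to I, right 2 to K, down 1 to P, right 1 to Q, up 2 to F, left 4 to A, down 1 to H — 13 moves in all.
Check: all 14 open cells covered.

O N I J K P Q L F D C B A H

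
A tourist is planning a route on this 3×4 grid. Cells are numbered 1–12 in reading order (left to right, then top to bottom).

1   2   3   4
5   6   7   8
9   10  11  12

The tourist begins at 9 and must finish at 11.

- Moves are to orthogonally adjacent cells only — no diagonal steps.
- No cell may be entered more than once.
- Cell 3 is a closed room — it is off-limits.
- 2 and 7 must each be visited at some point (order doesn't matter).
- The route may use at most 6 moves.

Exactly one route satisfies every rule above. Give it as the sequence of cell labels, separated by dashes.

The 6-move cap with required stops at 2, 7 leaves no slack for detours.
Route from 9: 2× up (reaching 1), right to 2, down to 6, right to 7, down to 11 — 6 moves in all.
Check: all required cells visited; 6 ≤ 6 moves.

9 - 5 - 1 - 2 - 6 - 7 - 11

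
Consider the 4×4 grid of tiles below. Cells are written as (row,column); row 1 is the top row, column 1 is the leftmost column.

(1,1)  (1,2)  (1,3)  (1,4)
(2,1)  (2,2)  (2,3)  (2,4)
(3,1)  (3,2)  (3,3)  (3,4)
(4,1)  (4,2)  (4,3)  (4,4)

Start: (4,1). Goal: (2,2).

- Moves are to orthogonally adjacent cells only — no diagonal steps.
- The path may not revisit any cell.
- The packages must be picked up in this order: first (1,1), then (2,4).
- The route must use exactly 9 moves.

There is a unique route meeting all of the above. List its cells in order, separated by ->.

The waypoints must appear in the order (1,1), (2,4), with no cell reused.
Route from (4,1): up 3 to (1,1), right 3 to (1,4), down 1 to (2,4), left 2 to (2,2) — 9 moves in all.
Check: order respected ((1,1) at step 3, (2,4) at step 7); 9 moves as required.

(4,1) -> (3,1) -> (2,1) -> (1,1) -> (1,2) -> (1,3) -> (1,4) -> (2,4) -> (2,3) -> (2,2)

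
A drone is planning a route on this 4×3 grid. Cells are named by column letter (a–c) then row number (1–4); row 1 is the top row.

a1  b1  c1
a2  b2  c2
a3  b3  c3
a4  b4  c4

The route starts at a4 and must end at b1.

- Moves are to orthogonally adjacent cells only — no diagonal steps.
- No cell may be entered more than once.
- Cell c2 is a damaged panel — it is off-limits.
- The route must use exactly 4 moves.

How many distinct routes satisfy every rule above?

4

Need simple routes of exactly 4 moves from a4 to b1 (Manhattan distance 4, so 0 moves are spent on a detour and 0 undoing it).
Enumerating: a4 a3 a2 a1 b1 | a4 a3 a2 b2 b1 | a4 a3 b3 b2 b1 | a4 b4 b3 b2 b1.
That gives 4 routes.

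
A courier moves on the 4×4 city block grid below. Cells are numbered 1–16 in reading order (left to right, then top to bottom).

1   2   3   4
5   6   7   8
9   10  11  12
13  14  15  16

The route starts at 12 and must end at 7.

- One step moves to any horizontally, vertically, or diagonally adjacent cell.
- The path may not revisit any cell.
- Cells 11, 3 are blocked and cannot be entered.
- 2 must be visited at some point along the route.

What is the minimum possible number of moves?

Any route passes through 2 somewhere between 12 and 7. Summing Chebyshev distances along the two legs (12 → 2 → 7) gives a lower bound of 2 + 1 = 3 moves.
The shortest route satisfying every rule uses 5 moves: 12 → 15 → 10 → 5 → 2 → 7.
The no-revisit rule (legs can't share cells) pushes the minimum above the 3-move bound; an exhaustive check rules out every length from 3 to 4, leaving 5 as the minimum.

5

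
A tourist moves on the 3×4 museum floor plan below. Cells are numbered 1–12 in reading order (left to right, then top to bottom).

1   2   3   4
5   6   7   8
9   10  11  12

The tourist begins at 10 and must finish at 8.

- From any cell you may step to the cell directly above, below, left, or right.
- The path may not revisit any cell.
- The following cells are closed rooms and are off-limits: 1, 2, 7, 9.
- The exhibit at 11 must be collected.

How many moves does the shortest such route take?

3

Any route passes through 11 somewhere between 10 and 8. Summing Manhattan distances along the two legs (10 → 11 → 8) gives a lower bound of 1 + 2 = 3 moves.
A route of 3 moves achieves this: 10 → 11 → 12 → 8.
Since 3 matches the lower bound, it is optimal.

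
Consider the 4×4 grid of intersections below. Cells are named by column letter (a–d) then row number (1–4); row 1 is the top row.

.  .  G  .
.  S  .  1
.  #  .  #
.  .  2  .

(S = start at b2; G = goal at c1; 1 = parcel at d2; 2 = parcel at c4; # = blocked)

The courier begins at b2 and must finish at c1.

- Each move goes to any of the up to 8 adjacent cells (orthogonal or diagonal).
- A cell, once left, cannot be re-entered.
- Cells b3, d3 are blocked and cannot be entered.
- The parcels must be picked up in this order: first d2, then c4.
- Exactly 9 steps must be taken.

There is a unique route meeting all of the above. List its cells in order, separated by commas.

b2, c2, d2, c3, c4, b4, a3, a2, b1, c1

The waypoints must appear in the order d2, c4, with no cell reused.
Route from b2: 2× right (reaching d2), down-left to c3, down to c4, left to b4, up-left to a3, up to a2, up-right to b1, right to c1 — 9 moves in all.
Check: order respected (1 at step 2, 2 at step 4); 9 moves as required.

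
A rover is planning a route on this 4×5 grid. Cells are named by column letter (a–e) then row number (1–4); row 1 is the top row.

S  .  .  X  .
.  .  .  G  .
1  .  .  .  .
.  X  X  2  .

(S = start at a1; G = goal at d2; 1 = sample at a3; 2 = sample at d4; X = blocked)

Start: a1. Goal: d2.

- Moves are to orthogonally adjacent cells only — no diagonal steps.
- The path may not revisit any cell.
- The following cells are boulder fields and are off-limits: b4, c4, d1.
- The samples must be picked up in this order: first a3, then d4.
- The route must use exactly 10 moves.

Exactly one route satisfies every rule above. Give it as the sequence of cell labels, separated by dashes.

a1 - a2 - a3 - b3 - c3 - d3 - d4 - e4 - e3 - e2 - d2

The waypoints must appear in the order a3, d4, with no cell reused.
Route from a1: 2× down (reaching a3), 3× right (reaching d3), down to d4, right to e4, 2× up (reaching e2), left to d2 — 10 moves in all.
Check: order respected (1 at step 2, 2 at step 6); 10 moves as required.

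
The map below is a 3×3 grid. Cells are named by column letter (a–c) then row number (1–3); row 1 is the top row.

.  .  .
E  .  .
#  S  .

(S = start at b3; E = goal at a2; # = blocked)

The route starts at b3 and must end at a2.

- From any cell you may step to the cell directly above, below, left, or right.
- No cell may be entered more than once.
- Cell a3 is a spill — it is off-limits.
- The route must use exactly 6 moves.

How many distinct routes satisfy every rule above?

Need simple routes of exactly 6 moves from b3 to a2 (Manhattan distance 2, so 2 moves are spent on a detour and 2 undoing it).
Enumerating: b3 b2 c2 c1 b1 a1 a2 | b3 c3 c2 c1 b1 b2 a2 | b3 c3 c2 c1 b1 a1 a2 | b3 c3 c2 b2 b1 a1 a2.
That gives 4 routes.

4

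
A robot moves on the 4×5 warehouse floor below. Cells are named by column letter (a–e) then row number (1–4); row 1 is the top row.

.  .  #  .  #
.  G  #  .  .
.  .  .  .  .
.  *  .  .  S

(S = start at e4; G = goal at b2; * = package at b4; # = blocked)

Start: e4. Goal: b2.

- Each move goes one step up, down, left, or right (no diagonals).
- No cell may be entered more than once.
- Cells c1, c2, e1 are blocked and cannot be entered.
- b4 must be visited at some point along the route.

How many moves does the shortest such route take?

Any route passes through b4 somewhere between e4 and b2. Summing Manhattan distances along the two legs (e4 → b4 → b2) gives a lower bound of 3 + 2 = 5 moves.
A route of 5 moves achieves this: e4 → d4 → c4 → b4 → b3 → b2.
Since 5 matches the lower bound, it is optimal.

5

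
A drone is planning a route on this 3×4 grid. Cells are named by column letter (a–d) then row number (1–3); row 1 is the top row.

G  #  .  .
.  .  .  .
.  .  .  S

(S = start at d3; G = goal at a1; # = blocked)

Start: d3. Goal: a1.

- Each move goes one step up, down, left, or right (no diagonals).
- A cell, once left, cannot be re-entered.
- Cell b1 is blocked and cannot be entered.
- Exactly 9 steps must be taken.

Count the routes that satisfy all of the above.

3

Need simple routes of exactly 9 moves from d3 to a1 (Manhattan distance 5, so 2 moves are spent on a detour and 2 undoing it).
Enumerating: d3 d2 d1 c1 c2 c3 b3 b2 a2 a1 | d3 d2 d1 c1 c2 c3 b3 a3 a2 a1 | d3 d2 d1 c1 c2 b2 b3 a3 a2 a1.
That gives 3 routes.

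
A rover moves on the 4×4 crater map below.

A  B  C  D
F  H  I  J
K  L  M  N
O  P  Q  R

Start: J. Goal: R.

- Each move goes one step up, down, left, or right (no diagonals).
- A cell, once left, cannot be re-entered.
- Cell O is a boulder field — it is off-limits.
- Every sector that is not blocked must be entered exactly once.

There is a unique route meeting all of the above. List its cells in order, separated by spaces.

Need to visit all 15 open cells exactly once, starting at J and ending at R.
Cell K has only two open neighbours (F and L), so the path must pass straight through it: one of those is the cell it's entered from and the other is where it exits.
Route from J: up 1 to D, left 1 to C, down 1 to I, left 1 to H, up 1 to B, left 1 to A, down 2 to K, right 1 to L, down 1 to P, right 1 to Q, up 1 to M, right 1 to N, down 1 to R — 14 moves in all.
Check: all 15 open cells covered.

J D C I H B A F K L P Q M N R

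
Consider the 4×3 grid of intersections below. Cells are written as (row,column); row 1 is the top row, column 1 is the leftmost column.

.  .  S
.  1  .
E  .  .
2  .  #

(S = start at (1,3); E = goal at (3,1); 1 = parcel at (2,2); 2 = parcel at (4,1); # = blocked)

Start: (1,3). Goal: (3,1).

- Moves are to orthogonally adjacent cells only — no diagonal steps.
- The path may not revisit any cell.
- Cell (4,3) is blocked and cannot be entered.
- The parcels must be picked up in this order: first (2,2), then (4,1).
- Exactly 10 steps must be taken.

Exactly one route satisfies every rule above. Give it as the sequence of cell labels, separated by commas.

(1,3), (1,2), (1,1), (2,1), (2,2), (2,3), (3,3), (3,2), (4,2), (4,1), (3,1)

The waypoints must appear in the order (2,2), (4,1), with no cell reused.
Route from (1,3): 2× left (reaching (1,1)), down to (2,1), 2× right (reaching (2,3)), down to (3,3), left to (3,2), down to (4,2), left to (4,1), up to (3,1) — 10 moves in all.
Check: order respected (1 at step 4, 2 at step 9); 10 moves as required.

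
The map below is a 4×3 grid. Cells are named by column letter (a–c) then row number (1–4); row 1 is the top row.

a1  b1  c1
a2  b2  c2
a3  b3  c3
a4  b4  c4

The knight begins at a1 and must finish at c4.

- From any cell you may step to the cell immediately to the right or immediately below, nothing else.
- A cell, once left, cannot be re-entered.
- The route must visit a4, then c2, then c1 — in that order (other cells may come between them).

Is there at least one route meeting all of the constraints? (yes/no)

no

c2 lies above a4, so going from a4 to c2 would need an upward move — but moves only go right/down, so a4 cannot be visited before c2.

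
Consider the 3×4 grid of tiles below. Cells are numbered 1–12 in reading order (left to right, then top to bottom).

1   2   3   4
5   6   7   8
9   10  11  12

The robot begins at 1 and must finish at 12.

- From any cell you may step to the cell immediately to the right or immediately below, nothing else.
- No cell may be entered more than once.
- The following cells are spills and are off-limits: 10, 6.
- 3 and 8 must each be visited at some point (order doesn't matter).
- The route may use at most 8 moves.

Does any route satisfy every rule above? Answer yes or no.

One route that works: 1 → 2 → 3 → 7 → 8 → 12.

yes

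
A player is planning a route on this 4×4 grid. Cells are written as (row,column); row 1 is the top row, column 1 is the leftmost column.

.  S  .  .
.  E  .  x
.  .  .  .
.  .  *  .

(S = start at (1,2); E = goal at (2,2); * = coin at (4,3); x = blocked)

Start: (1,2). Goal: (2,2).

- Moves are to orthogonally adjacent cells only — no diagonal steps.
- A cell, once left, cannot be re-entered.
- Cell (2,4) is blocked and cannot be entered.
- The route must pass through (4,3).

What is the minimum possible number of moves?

Any route passes through (4,3) somewhere between (1,2) and (2,2). Summing Manhattan distances along the two legs ((1,2) → (4,3) → (2,2)) gives a lower bound of 4 + 3 = 7 moves.
A route of 7 moves achieves this: (1,2) → (1,3) → (2,3) → (3,3) → (4,3) → (4,2) → (3,2) → (2,2).
Since 7 matches the lower bound, it is optimal.

7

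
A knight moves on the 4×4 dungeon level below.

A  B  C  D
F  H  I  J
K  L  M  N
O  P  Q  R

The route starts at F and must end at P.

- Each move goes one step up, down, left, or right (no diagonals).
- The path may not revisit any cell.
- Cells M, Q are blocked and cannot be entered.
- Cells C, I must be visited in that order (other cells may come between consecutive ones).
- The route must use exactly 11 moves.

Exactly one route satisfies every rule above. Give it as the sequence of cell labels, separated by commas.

The waypoints must appear in the order C, I, with no cell reused.
Route from F: up to A, 3× right (reaching D), down to J, 2× left (reaching H), down to L, left to K, down to O, right to P — 11 moves in all.
Check: order respected (C at step 3, I at step 6); 11 moves as required.

F, A, B, C, D, J, I, H, L, K, O, P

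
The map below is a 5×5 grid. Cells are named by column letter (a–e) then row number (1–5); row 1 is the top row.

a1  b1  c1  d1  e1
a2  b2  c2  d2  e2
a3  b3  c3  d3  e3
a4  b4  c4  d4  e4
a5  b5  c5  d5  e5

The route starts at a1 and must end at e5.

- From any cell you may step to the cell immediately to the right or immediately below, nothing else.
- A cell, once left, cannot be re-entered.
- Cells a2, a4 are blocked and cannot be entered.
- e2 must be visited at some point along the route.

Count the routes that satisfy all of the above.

4

A right/down-only route from a1 to e5 makes exactly 4 down-moves and 4 right-moves in some order.
With no other constraints that would be C(8,4) = 70 routes.
Split at e2 and multiply the segment counts (each segment already excludes blocked cells): a1→e2: 4; e2→e5: 1; product = 4.
That gives 4 routes.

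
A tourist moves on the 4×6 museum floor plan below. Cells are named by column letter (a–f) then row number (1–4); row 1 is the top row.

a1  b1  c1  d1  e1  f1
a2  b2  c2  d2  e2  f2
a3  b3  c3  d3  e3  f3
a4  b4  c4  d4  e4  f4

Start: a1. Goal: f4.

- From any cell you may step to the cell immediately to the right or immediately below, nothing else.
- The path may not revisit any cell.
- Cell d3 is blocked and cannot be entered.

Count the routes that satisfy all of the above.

26

A right/down-only route from a1 to f4 makes exactly 3 down-moves and 5 right-moves in some order.
With no other constraints that would be C(8,3) = 56 routes.
Subtract routes through each blocked cell (inclusion–exclusion for overlaps): − through d3: 30 → 26.
That gives 26 routes.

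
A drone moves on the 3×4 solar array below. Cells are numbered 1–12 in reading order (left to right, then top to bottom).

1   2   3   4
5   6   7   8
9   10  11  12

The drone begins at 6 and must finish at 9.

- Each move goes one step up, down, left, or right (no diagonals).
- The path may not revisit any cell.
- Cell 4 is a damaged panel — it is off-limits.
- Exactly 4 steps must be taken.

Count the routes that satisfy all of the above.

2

Need simple routes of exactly 4 moves from 6 to 9 (Manhattan distance 2, so 1 moves are spent on a detour and 1 undoing it).
Enumerating: 6 2 1 5 9 | 6 7 11 10 9.
That gives 2 routes.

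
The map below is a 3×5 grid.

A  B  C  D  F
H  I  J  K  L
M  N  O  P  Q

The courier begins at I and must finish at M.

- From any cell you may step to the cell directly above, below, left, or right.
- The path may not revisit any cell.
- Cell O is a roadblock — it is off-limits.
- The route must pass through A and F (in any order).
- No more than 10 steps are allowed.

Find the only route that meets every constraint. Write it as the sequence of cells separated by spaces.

The budget equals the shortest possible length, so every move has to be on a shortest route through the required cells.
Route from I: 3× right (reaching L), up to F, 4× left (reaching A), 2× down (reaching M) — 10 moves in all.
Check: all required cells visited; 10 ≤ 10 moves.

I J K L F D C B A H M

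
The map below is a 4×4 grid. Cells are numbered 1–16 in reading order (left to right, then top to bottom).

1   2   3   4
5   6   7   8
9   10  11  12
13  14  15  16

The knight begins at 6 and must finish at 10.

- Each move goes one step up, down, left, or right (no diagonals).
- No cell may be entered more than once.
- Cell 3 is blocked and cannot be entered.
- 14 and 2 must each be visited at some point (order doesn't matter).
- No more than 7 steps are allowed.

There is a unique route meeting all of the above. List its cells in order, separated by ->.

Any route must reach 14 and 2 and still end at 10 within 7 moves, so the order of the required stops is forced.
Route from 6: up 1 to 2, left 1 to 1, down 3 to 13, right 1 to 14, up 1 to 10 — 7 moves in all.
Check: all required cells visited; 7 ≤ 7 moves.

6 -> 2 -> 1 -> 5 -> 9 -> 13 -> 14 -> 10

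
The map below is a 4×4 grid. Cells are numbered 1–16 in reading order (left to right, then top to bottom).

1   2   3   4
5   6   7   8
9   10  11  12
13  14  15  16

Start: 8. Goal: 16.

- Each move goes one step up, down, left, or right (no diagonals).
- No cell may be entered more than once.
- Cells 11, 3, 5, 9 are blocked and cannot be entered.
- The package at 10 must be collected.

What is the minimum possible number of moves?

6

Any route passes through 10 somewhere between 8 and 16. Summing Manhattan distances along the two legs (8 → 10 → 16) gives a lower bound of 3 + 3 = 6 moves.
A route of 6 moves achieves this: 8 → 7 → 6 → 10 → 14 → 15 → 16.
Since 6 matches the lower bound, it is optimal.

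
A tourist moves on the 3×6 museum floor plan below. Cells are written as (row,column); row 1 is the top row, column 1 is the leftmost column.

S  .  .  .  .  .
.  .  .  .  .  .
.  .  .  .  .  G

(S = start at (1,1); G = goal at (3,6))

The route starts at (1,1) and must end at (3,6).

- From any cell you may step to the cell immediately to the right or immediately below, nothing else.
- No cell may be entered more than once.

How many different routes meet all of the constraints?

A right/down-only route from (1,1) to (3,6) makes exactly 2 down-moves and 5 right-moves in some order.
With no other constraints that would be C(7,2) = 21 routes.
That gives 21 routes.

21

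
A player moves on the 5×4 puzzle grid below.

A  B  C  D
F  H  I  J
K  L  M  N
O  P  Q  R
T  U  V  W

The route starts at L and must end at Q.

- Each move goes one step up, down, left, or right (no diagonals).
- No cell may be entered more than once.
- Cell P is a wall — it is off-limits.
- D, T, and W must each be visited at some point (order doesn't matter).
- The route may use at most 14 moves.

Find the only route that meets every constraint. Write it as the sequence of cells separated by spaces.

Any route must reach D, T, and W and still end at Q within 14 moves, so the order of the required stops is forced.
Route from L: left to K, 2× down (reaching T), 3× right (reaching W), 4× up (reaching D), left to C, 3× down (reaching Q) — 14 moves in all.
Check: all required cells visited; 14 ≤ 14 moves.

L K O T U V W R N J D C I M Q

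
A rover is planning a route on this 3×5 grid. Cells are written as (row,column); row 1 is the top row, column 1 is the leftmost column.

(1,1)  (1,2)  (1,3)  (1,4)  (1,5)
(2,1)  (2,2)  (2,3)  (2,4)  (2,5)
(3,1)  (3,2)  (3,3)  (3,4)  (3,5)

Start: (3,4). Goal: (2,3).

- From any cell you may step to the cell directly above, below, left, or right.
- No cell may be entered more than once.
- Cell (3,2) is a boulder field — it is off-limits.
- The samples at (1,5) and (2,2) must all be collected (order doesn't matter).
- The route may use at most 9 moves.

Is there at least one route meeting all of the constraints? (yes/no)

yes

One route that works: (3,4) → (2,4) → (2,5) → (1,5) → (1,4) → (1,3) → (1,2) → (2,2) → (2,3).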